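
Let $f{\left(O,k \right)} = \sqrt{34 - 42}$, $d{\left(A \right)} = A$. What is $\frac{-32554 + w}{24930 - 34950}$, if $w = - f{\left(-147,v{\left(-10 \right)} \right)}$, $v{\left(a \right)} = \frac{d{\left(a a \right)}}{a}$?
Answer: $\frac{16277}{5010} + \frac{i \sqrt{2}}{5010} \approx 3.2489 + 0.00028228 i$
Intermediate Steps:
$v{\left(a \right)} = a$ ($v{\left(a \right)} = \frac{a a}{a} = \frac{a^{2}}{a} = a$)
$f{\left(O,k \right)} = 2 i \sqrt{2}$ ($f{\left(O,k \right)} = \sqrt{-8} = 2 i \sqrt{2}$)
$w = - 2 i \sqrt{2} \approx - 2.8284 i$
$\frac{-32554 + w}{24930 - 34950} = \frac{-32554 - 2 i \sqrt{2}}{24930 - 34950} = \frac{-32554 - 2 i \sqrt{2}}{-10020} = \left(-32554 - 2 i \sqrt{2}\right) \left(- \frac{1}{10020}\right) = \frac{16277}{5010} + \frac{i \sqrt{2}}{5010}$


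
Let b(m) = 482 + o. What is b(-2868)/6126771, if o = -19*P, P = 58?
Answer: -620/6126771 ≈ -0.00010120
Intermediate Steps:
o = -1102 (o = -19*58 = -1102)
b(m) = -620 (b(m) = 482 - 1102 = -620)
b(-2868)/6126771 = -620/6126771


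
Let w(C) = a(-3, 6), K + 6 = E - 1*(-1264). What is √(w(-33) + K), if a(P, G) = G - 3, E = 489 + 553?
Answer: 7*√47 ≈ 47.990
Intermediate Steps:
E = 1042
a(P, G) = -3 + G
K = 2300 (K = -6 + (1042 - 1*(-1264)) = -6 + (1042 + 1264) = -6 + 2306 = 2300)
w(C) = 3 (w(C) = -3 + 6 = 3)
√(w(-33) + K) = √(3 + 2300) = √2303 = 7*√47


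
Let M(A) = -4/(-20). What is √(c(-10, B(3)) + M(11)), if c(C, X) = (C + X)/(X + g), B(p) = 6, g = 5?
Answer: 3*I*√55/55 ≈ 0.40452*I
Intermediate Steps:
M(A) = ⅕ (M(A) = -4*(-1/20) = ⅕)
c(C, X) = (C + X)/(5 + X) (c(C, X) = (C + X)/(X + 5) = (C + X)/(5 + X))
√(c(-10, B(3)) + M(11)) = √((-10 + 6)/(5 + 6) + ⅕) = √(-4/11 + ⅕) = √(-9/55) = 3*I*√55/55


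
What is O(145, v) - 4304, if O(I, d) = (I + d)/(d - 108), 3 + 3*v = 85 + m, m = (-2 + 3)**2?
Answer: -1037782/241 ≈ -4306.1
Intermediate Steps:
m = 1 (m = 1**2 = 1)
v = 83/3 (v = -1 + (85 + 1)/3 = -1 + (1/3)*86 = -1 + 86/3 = 83/3 ≈ 27.667)
O(I, d) = (I + d)/(-108 + d)
O(145, v) - 4304 = (145 + 83/3)/(-108 + 83/3) - 4304 = (518/3)/(-241/3) - 4304 = -3/241*518/3 - 4304 = -518/241 - 4304 = -1037782/241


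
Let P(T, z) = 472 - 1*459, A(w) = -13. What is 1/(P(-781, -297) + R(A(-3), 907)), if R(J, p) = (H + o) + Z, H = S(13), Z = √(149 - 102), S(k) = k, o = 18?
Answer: 44/1889 - √47/1889 ≈ 0.019663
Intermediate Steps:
Z = √47 ≈ 6.8557
H = 13
P(T, z) = 13 (P(T, z) = 472 - 459 = 13)
R(J, p) = 31 + √47 (R(J, p) = (13 + 18) + √47 = 31 + √47)
1/(P(-781, -297) + R(A(-3), 907)) = 1/(13 + (31 + √47)) = 1/(44 + √47)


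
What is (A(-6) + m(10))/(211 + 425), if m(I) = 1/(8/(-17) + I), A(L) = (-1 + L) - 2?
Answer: -1441/103032 ≈ -0.013986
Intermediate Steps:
A(L) = -3 + L
m(I) = 1/(-8/17 + I) (m(I) = 1/(8*(-1/17) + I) = 1/(-8/17 + I))
(A(-6) + m(10))/(211 + 425) = ((-3 - 6) + 17/(-8 + 17*10))/(211 + 425) = (-9 + 17/(-8 + 170))/636 = (-9 + 17/162)*(1/636) = -1441/162*1/636 = -1441/103032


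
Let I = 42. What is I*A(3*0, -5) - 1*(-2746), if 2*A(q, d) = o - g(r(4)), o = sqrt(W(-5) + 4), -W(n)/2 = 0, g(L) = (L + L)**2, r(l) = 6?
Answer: -236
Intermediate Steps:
g(L) = 4*L**2 (g(L) = (2*L)**2 = 4*L**2)
W(n) = 0 (W(n) = -2*0 = 0)
o = 2 (o = sqrt(0 + 4) = sqrt(4) = 2)
A(q, d) = -71 (A(q, d) = (2 - 4*6**2)/2 = (2 - 4*36)/2 = (2 - 1*144)/2 = (2 - 144)/2 = (1/2)*(-142) = -71)
I*A(3*0, -5) - 1*(-2746) = 42*(-71) - 1*(-2746) = -2982 + 2746 = -236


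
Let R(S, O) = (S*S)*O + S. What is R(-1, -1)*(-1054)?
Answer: 2108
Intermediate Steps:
R(S, O) = S + O*S**2 (R(S, O) = S**2*O + S = O*S**2 + S = S + O*S**2)
R(-1, -1)*(-1054) = -(1 - 1*(-1))*(-1054) = -(1 + 1)*(-1054) = -1*2*(-1054) = -2*(-1054) = 2108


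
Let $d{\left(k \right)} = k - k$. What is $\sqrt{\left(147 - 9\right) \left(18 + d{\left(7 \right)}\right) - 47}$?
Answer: $\sqrt{2437} \approx 49.366$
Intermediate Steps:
$d{\left(k \right)} = 0$
$\sqrt{\left(147 - 9\right) \left(18 + d{\left(7 \right)}\right) - 47} = \sqrt{\left(147 - 9\right) \left(18 + 0\right) - 47} = \sqrt{138 \cdot 18 - 47} = \sqrt{2484 - 47} = \sqrt{2437}$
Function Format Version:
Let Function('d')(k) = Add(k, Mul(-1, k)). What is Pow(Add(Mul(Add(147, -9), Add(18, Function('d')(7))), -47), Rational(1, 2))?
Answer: Pow(2437, Rational(1, 2)) ≈ 49.366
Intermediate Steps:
Function('d')(k) = 0
Pow(Add(Mul(Add(147, -9), Add(18, Function('d')(7))), -47), Rational(1, 2)) = Pow(Add(Mul(Add(147, -9), Add(18, 0)), -47), Rational(1, 2)) = Pow(Add(Mul(138, 18), -47), Rational(1, 2)) = Pow(Add(2484, -47), Rational(1, 2)) = Pow(2437, Rational(1, 2))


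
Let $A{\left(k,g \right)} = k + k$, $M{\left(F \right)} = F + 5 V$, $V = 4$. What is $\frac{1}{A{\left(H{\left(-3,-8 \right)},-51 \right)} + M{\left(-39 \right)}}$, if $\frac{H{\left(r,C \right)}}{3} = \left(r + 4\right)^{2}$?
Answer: $- \frac{1}{13} \approx -0.076923$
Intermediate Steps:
$H{\left(r,C \right)} = 3 \left(4 + r\right)^{2}$ ($H{\left(r,C \right)} = 3 \left(r + 4\right)^{2} = 3 \left(4 + r\right)^{2}$)
$M{\left(F \right)} = 20 + F$ ($M{\left(F \right)} = F + 5 \cdot 4 = F + 20 = 20 + F$)
$A{\left(k,g \right)} = 2 k$
$\frac{1}{A{\left(H{\left(-3,-8 \right)},-51 \right)} + M{\left(-39 \right)}} = \frac{1}{2 \cdot 3 \left(4 - 3\right)^{2} + \left(20 - 39\right)} = \frac{1}{2 \cdot 3 \cdot 1^{2} - 19} = \frac{1}{2 \cdot 3 \cdot 1 - 19} = \frac{1}{2 \cdot 3 - 19} = \frac{1}{6 - 19} = \frac{1}{-13} = - \frac{1}{13}$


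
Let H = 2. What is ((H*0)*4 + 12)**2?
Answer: 144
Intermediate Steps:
((H*0)*4 + 12)**2 = ((2*0)*4 + 12)**2 = (0*4 + 12)**2 = (0 + 12)**2 = 12**2 = 144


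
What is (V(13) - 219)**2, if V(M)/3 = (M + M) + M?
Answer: 10404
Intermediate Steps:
V(M) = 9*M (V(M) = 3*((M + M) + M) = 3*(2*M + M) = 3*(3*M) = 9*M)
(V(13) - 219)**2 = (9*13 - 219)**2 = (117 - 219)**2 = (-102)**2 = 10404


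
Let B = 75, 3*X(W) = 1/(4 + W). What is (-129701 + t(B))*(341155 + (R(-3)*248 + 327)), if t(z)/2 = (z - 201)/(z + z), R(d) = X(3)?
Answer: -4650729541358/105 ≈ -4.4293e+10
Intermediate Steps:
X(W) = 1/(3*(4 + W))
R(d) = 1/21 (R(d) = 1/(3*(4 + 3)) = (⅓)/7 = (⅓)*(⅐) = 1/21)
t(z) = (-201 + z)/z (t(z) = 2*((z - 201)/(z + z)) = 2*((-201 + z)/((2*z))) = 2*((-201 + z)*(1/(2*z))) = 2*((-201 + z)/(2*z)) = (-201 + z)/z)
(-129701 + t(B))*(341155 + (R(-3)*248 + 327)) = (-129701 + (-201 + 75)/75)*(341155 + ((1/21)*248 + 327)) = (-129701 + (1/75)*(-126))*(341155 + (248/21 + 327)) = (-129701 - 42/25)*(341155 + 7115/21) = -3242567/25*7171370/21 = -4650729541358/105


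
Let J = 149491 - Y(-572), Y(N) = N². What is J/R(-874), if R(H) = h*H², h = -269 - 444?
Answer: 177693/544643588 ≈ 0.00032626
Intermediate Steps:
h = -713
R(H) = -713*H²
J = -177693 (J = 149491 - 1*(-572)² = 149491 - 1*327184 = 149491 - 327184 = -177693)
J/R(-874) = -177693/((-713*(-874)²)) = -177693/((-713*763876)) = -177693/(-544643588) = -177693*(-1/544643588) = 177693/544643588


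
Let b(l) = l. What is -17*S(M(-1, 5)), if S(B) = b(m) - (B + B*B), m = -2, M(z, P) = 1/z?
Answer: 34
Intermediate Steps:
S(B) = -2 - B - B² (S(B) = -2 - (B + B*B) = -2 - (B + B²) = -2 + (-B - B²) = -2 - B - B²)
-17*S(M(-1, 5)) = -17*(-2 - 1/(-1) - (1/(-1))²) = -17*(-2 - 1*(-1) - 1*(-1)²) = -17*(-2 + 1 - 1*1) = -17*(-2 + 1 - 1) = -17*(-2) = 34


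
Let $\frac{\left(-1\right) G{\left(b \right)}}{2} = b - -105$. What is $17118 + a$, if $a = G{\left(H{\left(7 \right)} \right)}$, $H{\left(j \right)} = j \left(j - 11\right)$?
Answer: $16964$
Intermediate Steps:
$H{\left(j \right)} = j \left(-11 + j\right)$
$G{\left(b \right)} = -210 - 2 b$ ($G{\left(b \right)} = - 2 \left(b - -105\right) = - 2 \left(b + 105\right) = - 2 \left(105 + b\right) = -210 - 2 b$)
$a = -154$ ($a = -210 - 2 \cdot 7 \left(-11 + 7\right) = -210 - 2 \cdot 7 \left(-4\right) = -210 - -56 = -210 + 56 = -154$)
$17118 + a = 17118 - 154 = 16964$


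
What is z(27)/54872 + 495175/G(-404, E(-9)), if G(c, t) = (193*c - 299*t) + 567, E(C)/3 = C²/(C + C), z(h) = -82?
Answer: -1430382043/211888228 ≈ -6.7506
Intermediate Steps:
E(C) = 3*C/2 (E(C) = 3*(C²/(C + C)) = 3*(C²/((2*C))) = 3*((1/(2*C))*C²) = 3*(C/2) = 3*C/2)
G(c, t) = 567 - 299*t + 193*c (G(c, t) = (-299*t + 193*c) + 567 = 567 - 299*t + 193*c)
z(27)/54872 + 495175/G(-404, E(-9)) = -82/54872 + 495175/(567 - 897*(-9)/2 + 193*(-404)) = -82*1/54872 + 495175/(567 - 299*(-27/2) - 77972) = -41/27436 + 495175/(567 + 8073/2 - 77972) = -41/27436 + 495175/(-146737/2) = -41/27436 + 495175*(-2/146737) = -41/27436 - 990350/146737 = -1430382043/211888228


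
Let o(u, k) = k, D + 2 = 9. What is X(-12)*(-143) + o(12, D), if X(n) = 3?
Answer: -422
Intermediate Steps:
D = 7 (D = -2 + 9 = 7)
X(-12)*(-143) + o(12, D) = 3*(-143) + 7 = -429 + 7 = -422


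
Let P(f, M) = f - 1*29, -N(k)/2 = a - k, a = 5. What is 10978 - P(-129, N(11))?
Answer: 11136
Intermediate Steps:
N(k) = -10 + 2*k (N(k) = -2*(5 - k) = -10 + 2*k)
P(f, M) = -29 + f (P(f, M) = f - 29 = -29 + f)
10978 - P(-129, N(11)) = 10978 - (-29 - 129) = 10978 - 1*(-158) = 10978 + 158 = 11136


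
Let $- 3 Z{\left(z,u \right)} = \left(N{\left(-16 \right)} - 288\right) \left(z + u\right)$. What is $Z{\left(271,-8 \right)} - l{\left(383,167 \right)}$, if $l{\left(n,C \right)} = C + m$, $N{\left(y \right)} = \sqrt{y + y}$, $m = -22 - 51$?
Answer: $25154 - \frac{1052 i \sqrt{2}}{3} \approx 25154.0 - 495.92 i$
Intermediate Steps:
$m = -73$
$N{\left(y \right)} = \sqrt{2} \sqrt{y}$ ($N{\left(y \right)} = \sqrt{2 y} = \sqrt{2} \sqrt{y}$)
$l{\left(n,C \right)} = -73 + C$ ($l{\left(n,C \right)} = C - 73 = -73 + C$)
$Z{\left(z,u \right)} = - \frac{\left(-288 + 4 i \sqrt{2}\right) \left(u + z\right)}{3}$ ($Z{\left(z,u \right)} = - \frac{\left(\sqrt{2} \sqrt{-16} - 288\right) \left(z + u\right)}{3} = - \frac{\left(\sqrt{2} \cdot 4 i - 288\right) \left(u + z\right)}{3} = - \frac{\left(4 i \sqrt{2} - 288\right) \left(u + z\right)}{3} = - \frac{\left(-288 + 4 i \sqrt{2}\right) \left(u + z\right)}{3}$)
$Z{\left(271,-8 \right)} - l{\left(383,167 \right)} = \left(96 \left(-8\right) + 96 \cdot 271 - \frac{4}{3} i \left(-8\right) \sqrt{2} - \frac{4}{3} i 271 \sqrt{2}\right) - \left(-73 + 167\right) = \left(-768 + 26016 + \frac{32 i \sqrt{2}}{3} - \frac{1084 i \sqrt{2}}{3}\right) - 94 = \left(25248 - \frac{1052 i \sqrt{2}}{3}\right) - 94 = 25154 - \frac{1052 i \sqrt{2}}{3}$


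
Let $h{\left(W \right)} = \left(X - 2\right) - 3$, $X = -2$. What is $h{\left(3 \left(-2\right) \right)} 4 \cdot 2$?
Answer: $-56$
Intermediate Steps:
$h{\left(W \right)} = -7$ ($h{\left(W \right)} = \left(-2 - 2\right) - 3 = -4 - 3 = -7$)
$h{\left(3 \left(-2\right) \right)} 4 \cdot 2 = \left(-7\right) 4 \cdot 2 = \left(-28\right) 2 = -56$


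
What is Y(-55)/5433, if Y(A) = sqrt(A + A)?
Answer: I*sqrt(110)/5433 ≈ 0.0019304*I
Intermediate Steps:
Y(A) = sqrt(2)*sqrt(A) (Y(A) = sqrt(2*A) = sqrt(2)*sqrt(A))
Y(-55)/5433 = (sqrt(2)*sqrt(-55))/5433 = (sqrt(2)*(I*sqrt(55)))*(1/5433) = (I*sqrt(110))*(1/5433) = I*sqrt(110)/5433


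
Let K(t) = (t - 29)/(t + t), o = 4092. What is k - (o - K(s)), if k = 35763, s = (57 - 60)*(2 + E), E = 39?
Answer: 3895609/123 ≈ 31672.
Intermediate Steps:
s = -123 (s = (57 - 60)*(2 + 39) = -3*41 = -123)
K(t) = (-29 + t)/(2*t) (K(t) = (-29 + t)/((2*t)) = (-29 + t)*(1/(2*t)) = (-29 + t)/(2*t))
k - (o - K(s)) = 35763 - (4092 - (-29 - 123)/(2*(-123))) = 35763 - (4092 - (-1)*(-152)/(2*123)) = 35763 - (4092 - 1*76/123) = 35763 - (4092 - 76/123) = 35763 - 1*503240/123 = 35763 - 503240/123 = 3895609/123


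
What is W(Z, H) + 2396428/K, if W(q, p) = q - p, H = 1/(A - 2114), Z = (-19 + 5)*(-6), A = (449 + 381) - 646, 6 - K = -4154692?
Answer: 339094450249/4009283570 ≈ 84.577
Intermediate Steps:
K = 4154698 (K = 6 - 1*(-4154692) = 6 + 4154692 = 4154698)
A = 184 (A = 830 - 646 = 184)
Z = 84 (Z = -14*(-6) = 84)
H = -1/1930 (H = 1/(184 - 2114) = 1/(-1930) = -1/1930 ≈ -0.00051813)
W(Z, H) + 2396428/K = (84 - 1*(-1/1930)) + 2396428/4154698 = (84 + 1/1930) + 2396428*(1/4154698) = 162121/1930 + 1198214/2077349 = 339094450249/4009283570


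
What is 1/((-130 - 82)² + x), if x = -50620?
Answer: -1/5676 ≈ -0.00017618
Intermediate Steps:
1/((-130 - 82)² + x) = 1/((-130 - 82)² - 50620) = 1/((-212)² - 50620) = 1/(44944 - 50620) = 1/(-5676) = -1/5676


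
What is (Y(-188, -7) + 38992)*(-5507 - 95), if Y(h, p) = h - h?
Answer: -218433184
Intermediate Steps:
Y(h, p) = 0
(Y(-188, -7) + 38992)*(-5507 - 95) = (0 + 38992)*(-5507 - 95) = 38992*(-5602) = -218433184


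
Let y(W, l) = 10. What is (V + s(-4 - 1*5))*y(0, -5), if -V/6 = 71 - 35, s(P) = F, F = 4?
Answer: -2120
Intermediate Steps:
s(P) = 4
V = -216 (V = -6*(71 - 35) = -6*36 = -216)
(V + s(-4 - 1*5))*y(0, -5) = (-216 + 4)*10 = -212*10 = -2120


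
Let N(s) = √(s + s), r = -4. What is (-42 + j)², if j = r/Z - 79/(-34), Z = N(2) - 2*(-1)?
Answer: 1912689/1156 ≈ 1654.6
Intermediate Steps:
N(s) = √2*√s (N(s) = √(2*s) = √2*√s)
Z = 4 (Z = √2*√2 - 2*(-1) = 2 + 2 = 4)
j = 45/34 (j = -4/4 - 79/(-34) = -4*¼ - 79*(-1/34) = -1 + 79/34 = 45/34 ≈ 1.3235)
(-42 + j)² = (-42 + 45/34)² = (-1383/34)² = 1912689/1156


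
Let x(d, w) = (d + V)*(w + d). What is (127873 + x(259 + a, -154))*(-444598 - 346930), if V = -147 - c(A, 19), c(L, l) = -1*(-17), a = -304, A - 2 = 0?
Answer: -134135500992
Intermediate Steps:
A = 2 (A = 2 + 0 = 2)
c(L, l) = 17
V = -164 (V = -147 - 1*17 = -147 - 17 = -164)
x(d, w) = (-164 + d)*(d + w) (x(d, w) = (d - 164)*(w + d) = (-164 + d)*(d + w))
(127873 + x(259 + a, -154))*(-444598 - 346930) = (127873 + ((259 - 304)² - 164*(259 - 304) - 164*(-154) + (259 - 304)*(-154)))*(-444598 - 346930) = (127873 + ((-45)² - 164*(-45) + 25256 - 45*(-154)))*(-791528) = (127873 + (2025 + 7380 + 25256 + 6930))*(-791528) = (127873 + 41591)*(-791528) = 169464*(-791528) = -134135500992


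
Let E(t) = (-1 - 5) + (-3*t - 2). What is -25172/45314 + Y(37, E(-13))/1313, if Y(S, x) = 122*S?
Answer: 85748280/29748641 ≈ 2.8824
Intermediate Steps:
E(t) = -8 - 3*t (E(t) = -6 + (-2 - 3*t) = -8 - 3*t)
-25172/45314 + Y(37, E(-13))/1313 = -25172/45314 + (122*37)/1313 = -25172*1/45314 + 4514*(1/1313) = -12586/22657 + 4514/1313 = 85748280/29748641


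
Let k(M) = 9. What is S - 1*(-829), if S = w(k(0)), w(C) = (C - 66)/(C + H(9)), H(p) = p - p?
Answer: 2468/3 ≈ 822.67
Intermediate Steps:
H(p) = 0
w(C) = (-66 + C)/C (w(C) = (C - 66)/(C + 0) = (-66 + C)/C)
S = -19/3 (S = (-66 + 9)/9 = (1/9)*(-57) = -19/3 ≈ -6.3333)
S - 1*(-829) = -19/3 - 1*(-829) = -19/3 + 829 = 2468/3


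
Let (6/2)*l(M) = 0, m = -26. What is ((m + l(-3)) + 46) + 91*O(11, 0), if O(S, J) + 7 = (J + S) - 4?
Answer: 20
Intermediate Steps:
l(M) = 0 (l(M) = (⅓)*0 = 0)
O(S, J) = -11 + J + S (O(S, J) = -7 + ((J + S) - 4) = -7 + (-4 + J + S) = -11 + J + S)
((m + l(-3)) + 46) + 91*O(11, 0) = ((-26 + 0) + 46) + 91*(-11 + 0 + 11) = (-26 + 46) + 91*0 = 20 + 0 = 20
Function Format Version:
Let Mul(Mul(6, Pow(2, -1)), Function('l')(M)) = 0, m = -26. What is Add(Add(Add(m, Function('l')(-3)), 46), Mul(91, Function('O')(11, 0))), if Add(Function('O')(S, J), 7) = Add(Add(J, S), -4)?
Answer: 20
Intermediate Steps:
Function('l')(M) = 0 (Function('l')(M) = Mul(Rational(1, 3), 0) = 0)
Function('O')(S, J) = Add(-11, J, S) (Function('O')(S, J) = Add(-7, Add(Add(J, S), -4)) = Add(-7, Add(-4, J, S)) = Add(-11, J, S))
Add(Add(Add(m, Function('l')(-3)), 46), Mul(91, Function('O')(11, 0))) = Add(Add(Add(-26, 0), 46), Mul(91, Add(-11, 0, 11))) = Add(Add(-26, 46), Mul(91, 0)) = Add(20, 0) = 20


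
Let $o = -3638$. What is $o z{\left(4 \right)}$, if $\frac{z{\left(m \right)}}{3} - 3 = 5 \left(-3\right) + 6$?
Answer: $65484$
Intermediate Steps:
$z{\left(m \right)} = -18$ ($z{\left(m \right)} = 9 + 3 \left(5 \left(-3\right) + 6\right) = 9 + 3 \left(-15 + 6\right) = 9 + 3 \left(-9\right) = 9 - 27 = -18$)
$o z{\left(4 \right)} = \left(-3638\right) \left(-18\right) = 65484$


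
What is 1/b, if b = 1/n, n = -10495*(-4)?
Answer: 41980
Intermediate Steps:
n = 41980
b = 1/41980 ≈ 2.3821e-5
1/b = 1/(1/41980) = 41980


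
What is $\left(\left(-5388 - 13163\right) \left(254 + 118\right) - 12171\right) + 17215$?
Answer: $-6895928$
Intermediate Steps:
$\left(\left(-5388 - 13163\right) \left(254 + 118\right) - 12171\right) + 17215 = \left(\left(-18551\right) 372 - 12171\right) + 17215 = \left(-6900972 - 12171\right) + 17215 = -6913143 + 17215 = -6895928$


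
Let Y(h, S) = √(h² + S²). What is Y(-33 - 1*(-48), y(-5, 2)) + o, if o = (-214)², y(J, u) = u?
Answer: 45796 + √229 ≈ 45811.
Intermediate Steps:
Y(h, S) = √(S² + h²)
o = 45796
Y(-33 - 1*(-48), y(-5, 2)) + o = √(2² + (-33 - 1*(-48))²) + 45796 = √(4 + (-33 + 48)²) + 45796 = √(4 + 15²) + 45796 = √(4 + 225) + 45796 = √229 + 45796 = 45796 + √229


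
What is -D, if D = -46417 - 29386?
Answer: 75803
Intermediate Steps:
D = -75803
-D = -1*(-75803) = 75803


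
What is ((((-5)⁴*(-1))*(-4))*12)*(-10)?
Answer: -300000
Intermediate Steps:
((((-5)⁴*(-1))*(-4))*12)*(-10) = (((625*(-1))*(-4))*12)*(-10) = (-625*(-4)*12)*(-10) = (2500*12)*(-10) = 30000*(-10) = -300000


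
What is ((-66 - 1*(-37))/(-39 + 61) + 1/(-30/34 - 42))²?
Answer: 462895225/257217444 ≈ 1.7996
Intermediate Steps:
((-66 - 1*(-37))/(-39 + 61) + 1/(-30/34 - 42))² = ((-66 + 37)/22 + 1/(-30*1/34 - 42))² = (-29*1/22 + 1/(-15/17 - 42))² = (-29/22 + 1/(-729/17))² = (-29/22 - 17/729)² = (-21515/16038)² = 462895225/257217444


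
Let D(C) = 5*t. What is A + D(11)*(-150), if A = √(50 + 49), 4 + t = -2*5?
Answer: 10500 + 3*√11 ≈ 10510.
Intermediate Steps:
t = -14 (t = -4 - 2*5 = -4 - 10 = -14)
A = 3*√11 (A = √99 = 3*√11 ≈ 9.9499)
D(C) = -70 (D(C) = 5*(-14) = -70)
A + D(11)*(-150) = 3*√11 - 70*(-150) = 3*√11 + 10500 = 10500 + 3*√11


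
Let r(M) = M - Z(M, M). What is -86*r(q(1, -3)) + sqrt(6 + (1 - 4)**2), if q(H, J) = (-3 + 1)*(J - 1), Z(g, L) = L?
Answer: sqrt(15) ≈ 3.8730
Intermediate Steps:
q(H, J) = 2 - 2*J (q(H, J) = -2*(-1 + J) = 2 - 2*J)
r(M) = 0 (r(M) = M - M = 0)
-86*r(q(1, -3)) + sqrt(6 + (1 - 4)**2) = -86*0 + sqrt(6 + (1 - 4)**2) = 0 + sqrt(6 + (-3)**2) = 0 + sqrt(6 + 9) = 0 + sqrt(15) = sqrt(15)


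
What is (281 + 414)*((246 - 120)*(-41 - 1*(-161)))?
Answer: 10508400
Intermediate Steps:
(281 + 414)*((246 - 120)*(-41 - 1*(-161))) = 695*(126*(-41 + 161)) = 695*(126*120) = 695*15120 = 10508400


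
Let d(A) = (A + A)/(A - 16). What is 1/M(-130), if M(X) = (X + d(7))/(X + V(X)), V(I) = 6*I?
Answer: 4095/592 ≈ 6.9172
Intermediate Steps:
d(A) = 2*A/(-16 + A) (d(A) = (2*A)/(-16 + A) = 2*A/(-16 + A))
M(X) = (-14/9 + X)/(7*X) (M(X) = (X + 2*7/(-16 + 7))/(X + 6*X) = (X + 2*7/(-9))/((7*X)) = (X + 2*7*(-1/9))*(1/(7*X)) = (X - 14/9)*(1/(7*X)) = (-14/9 + X)*(1/(7*X)) = (-14/9 + X)/(7*X))
1/M(-130) = 1/((1/63)*(-14 + 9*(-130))/(-130)) = 1/((1/63)*(-1/130)*(-14 - 1170)) = 1/((1/63)*(-1/130)*(-1184)) = 1/(592/4095) = 4095/592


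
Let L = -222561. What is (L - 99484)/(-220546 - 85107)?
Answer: 322045/305653 ≈ 1.0536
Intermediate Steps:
(L - 99484)/(-220546 - 85107) = (-222561 - 99484)/(-220546 - 85107) = -322045/(-305653) = -322045*(-1/305653) = 322045/305653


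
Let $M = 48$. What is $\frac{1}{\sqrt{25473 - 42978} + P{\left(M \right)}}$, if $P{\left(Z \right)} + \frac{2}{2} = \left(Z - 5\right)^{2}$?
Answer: $\frac{616}{1144203} - \frac{i \sqrt{1945}}{1144203} \approx 0.00053837 - 3.8544 \cdot 10^{-5} i$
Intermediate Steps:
$P{\left(Z \right)} = -1 + \left(-5 + Z\right)^{2}$ ($P{\left(Z \right)} = -1 + \left(Z - 5\right)^{2} = -1 + \left(-5 + Z\right)^{2}$)
$\frac{1}{\sqrt{25473 - 42978} + P{\left(M \right)}} = \frac{1}{\sqrt{25473 - 42978} - \left(1 - \left(-5 + 48\right)^{2}\right)} = \frac{1}{\sqrt{-17505} - \left(1 - 43^{2}\right)} = \frac{1}{3 i \sqrt{1945} + \left(-1 + 1849\right)} = \frac{1}{3 i \sqrt{1945} + 1848} = \frac{1}{1848 + 3 i \sqrt{1945}}$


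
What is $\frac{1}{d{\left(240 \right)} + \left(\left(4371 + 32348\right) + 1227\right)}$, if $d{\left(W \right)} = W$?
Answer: $\frac{1}{38186} \approx 2.6188 \cdot 10^{-5}$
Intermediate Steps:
$\frac{1}{d{\left(240 \right)} + \left(\left(4371 + 32348\right) + 1227\right)} = \frac{1}{240 + \left(\left(4371 + 32348\right) + 1227\right)} = \frac{1}{240 + \left(36719 + 1227\right)} = \frac{1}{240 + 37946} = \frac{1}{38186}$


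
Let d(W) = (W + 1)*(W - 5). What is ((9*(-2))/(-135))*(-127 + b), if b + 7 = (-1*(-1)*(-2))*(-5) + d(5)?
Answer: -248/15 ≈ -16.533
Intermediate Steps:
d(W) = (1 + W)*(-5 + W)
b = 3 (b = -7 + ((-1*(-1)*(-2))*(-5) + (-5 + 5² - 4*5)) = -7 + ((1*(-2))*(-5) + (-5 + 25 - 20)) = -7 + (-2*(-5) + 0) = -7 + (10 + 0) = -7 + 10 = 3)
((9*(-2))/(-135))*(-127 + b) = ((9*(-2))/(-135))*(-127 + 3) = -18*(-1/135)*(-124) = (2/15)*(-124) = -248/15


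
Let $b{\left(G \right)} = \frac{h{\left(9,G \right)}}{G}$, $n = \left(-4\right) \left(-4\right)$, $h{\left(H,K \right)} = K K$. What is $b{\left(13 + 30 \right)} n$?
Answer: $688$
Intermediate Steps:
$h{\left(H,K \right)} = K^{2}$
$n = 16$
$b{\left(G \right)} = G$ ($b{\left(G \right)} = \frac{G^{2}}{G} = G$)
$b{\left(13 + 30 \right)} n = \left(13 + 30\right) 16 = 43 \cdot 16 = 688$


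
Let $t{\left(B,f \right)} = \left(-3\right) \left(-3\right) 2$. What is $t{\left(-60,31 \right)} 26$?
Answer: $468$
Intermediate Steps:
$t{\left(B,f \right)} = 18$ ($t{\left(B,f \right)} = 9 \cdot 2 = 18$)
$t{\left(-60,31 \right)} 26 = 18 \cdot 26 = 468$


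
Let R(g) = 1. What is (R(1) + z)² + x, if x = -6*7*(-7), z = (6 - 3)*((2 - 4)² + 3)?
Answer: 778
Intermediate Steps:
z = 21 (z = 3*((-2)² + 3) = 3*(4 + 3) = 3*7 = 21)
x = 294 (x = -42*(-7) = 294)
(R(1) + z)² + x = (1 + 21)² + 294 = 22² + 294 = 484 + 294 = 778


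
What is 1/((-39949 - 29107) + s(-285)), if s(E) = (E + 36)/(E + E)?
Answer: -190/13120557 ≈ -1.4481e-5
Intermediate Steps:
s(E) = (36 + E)/(2*E) (s(E) = (36 + E)/((2*E)) = (36 + E)*(1/(2*E)) = (36 + E)/(2*E))
1/((-39949 - 29107) + s(-285)) = 1/((-39949 - 29107) + (½)*(36 - 285)/(-285)) = 1/(-69056 + (½)*(-1/285)*(-249)) = 1/(-69056 + 83/190) = 1/(-13120557/190) = -190/13120557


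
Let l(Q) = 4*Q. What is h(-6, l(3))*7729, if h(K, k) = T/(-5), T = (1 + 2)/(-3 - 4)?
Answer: 23187/35 ≈ 662.49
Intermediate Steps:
T = -3/7 (T = 3/(-7) = 3*(-⅐) = -3/7 ≈ -0.42857)
h(K, k) = 3/35 (h(K, k) = -3/7/(-5) = -3/7*(-⅕) = 3/35)
h(-6, l(3))*7729 = (3/35)*7729 = 23187/35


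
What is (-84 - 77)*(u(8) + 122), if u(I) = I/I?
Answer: -19803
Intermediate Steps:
u(I) = 1
(-84 - 77)*(u(8) + 122) = (-84 - 77)*(1 + 122) = -161*123 = -19803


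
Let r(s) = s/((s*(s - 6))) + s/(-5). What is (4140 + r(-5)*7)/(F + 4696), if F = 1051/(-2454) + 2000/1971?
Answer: 73535999580/83294232791 ≈ 0.88285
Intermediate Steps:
r(s) = 1/(-6 + s) - s/5 (r(s) = s/((s*(-6 + s))) + s*(-⅕) = s*(1/(s*(-6 + s))) - s/5 = 1/(-6 + s) - s/5)
F = 945493/1612278 (F = 1051*(-1/2454) + 2000*(1/1971) = -1051/2454 + 2000/1971 = 945493/1612278 ≈ 0.58643)
(4140 + r(-5)*7)/(F + 4696) = (4140 + ((5 - 1*(-5)² + 6*(-5))/(5*(-6 - 5)))*7)/(945493/1612278 + 4696) = (4140 + ((⅕)*(5 - 1*25 - 30)/(-11))*7)/(7572202981/1612278) = (4140 + ((⅕)*(-1/11)*(5 - 25 - 30))*7)*(1612278/7572202981) = (4140 + ((⅕)*(-1/11)*(-50))*7)*(1612278/7572202981) = (4140 + (10/11)*7)*(1612278/7572202981) = (4140 + 70/11)*(1612278/7572202981) = (45610/11)*(1612278/7572202981) = 73535999580/83294232791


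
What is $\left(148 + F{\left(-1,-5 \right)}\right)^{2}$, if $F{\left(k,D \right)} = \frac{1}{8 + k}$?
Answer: $\frac{1075369}{49} \approx 21946.0$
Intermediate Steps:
$\left(148 + F{\left(-1,-5 \right)}\right)^{2} = \left(148 + \frac{1}{8 - 1}\right)^{2} = \left(148 + \frac{1}{7}\right)^{2} = \left(\frac{1037}{7}\right)^{2} = \frac{1075369}{49}$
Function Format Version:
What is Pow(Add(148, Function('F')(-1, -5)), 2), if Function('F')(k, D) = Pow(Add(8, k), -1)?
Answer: Rational(1075369, 49) ≈ 21946.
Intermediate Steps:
Pow(Add(148, Function('F')(-1, -5)), 2) = Pow(Add(148, Pow(Add(8, -1), -1)), 2) = Pow(Add(148, Pow(7, -1)), 2) = Pow(Add(148, Rational(1, 7)), 2) = Pow(Rational(1037, 7), 2) = Rational(1075369, 49)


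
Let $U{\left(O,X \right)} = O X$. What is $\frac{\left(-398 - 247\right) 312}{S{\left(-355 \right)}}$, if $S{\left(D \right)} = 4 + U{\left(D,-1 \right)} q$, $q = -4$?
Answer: $\frac{8385}{59} \approx 142.12$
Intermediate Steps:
$S{\left(D \right)} = 4 + 4 D$ ($S{\left(D \right)} = 4 + D \left(-1\right) \left(-4\right) = 4 + - D \left(-4\right) = 4 + 4 D$)
$\frac{\left(-398 - 247\right) 312}{S{\left(-355 \right)}} = \frac{\left(-398 - 247\right) 312}{4 + 4 \left(-355\right)} = \frac{\left(-645\right) 312}{4 - 1420} = - \frac{201240}{-1416} = \left(-201240\right) \left(- \frac{1}{1416}\right) = \frac{8385}{59}$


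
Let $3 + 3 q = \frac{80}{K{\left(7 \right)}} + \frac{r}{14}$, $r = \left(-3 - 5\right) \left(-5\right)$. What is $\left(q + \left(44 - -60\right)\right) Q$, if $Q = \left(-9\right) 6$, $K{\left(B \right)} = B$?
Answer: $- \frac{40734}{7} \approx -5819.1$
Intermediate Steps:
$r = 40$ ($r = \left(-8\right) \left(-5\right) = 40$)
$Q = -54$
$q = \frac{79}{21}$ ($q = -1 + \frac{\frac{80}{7} + \frac{40}{14}}{3} = -1 + \frac{80 \cdot \frac{1}{7} + 40 \cdot \frac{1}{14}}{3} = -1 + \frac{\frac{80}{7} + \frac{20}{7}}{3} = -1 + \frac{1}{3} \cdot \frac{100}{7} = -1 + \frac{100}{21} = \frac{79}{21} \approx 3.7619$)
$\left(q + \left(44 - -60\right)\right) Q = \left(\frac{79}{21} + \left(44 - -60\right)\right) \left(-54\right) = \left(\frac{79}{21} + \left(44 + 60\right)\right) \left(-54\right) = \left(\frac{79}{21} + 104\right) \left(-54\right) = \frac{2263}{21} \left(-54\right) = - \frac{40734}{7}$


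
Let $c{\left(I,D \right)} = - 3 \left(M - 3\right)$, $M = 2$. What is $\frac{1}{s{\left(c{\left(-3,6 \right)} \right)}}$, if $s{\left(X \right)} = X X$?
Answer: $\frac{1}{9} \approx 0.11111$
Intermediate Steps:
$c{\left(I,D \right)} = 3$ ($c{\left(I,D \right)} = - 3 \left(2 - 3\right) = \left(-3\right) \left(-1\right) = 3$)
$s{\left(X \right)} = X^{2}$
$\frac{1}{s{\left(c{\left(-3,6 \right)} \right)}} = \frac{1}{3^{2}} = \frac{1}{9}$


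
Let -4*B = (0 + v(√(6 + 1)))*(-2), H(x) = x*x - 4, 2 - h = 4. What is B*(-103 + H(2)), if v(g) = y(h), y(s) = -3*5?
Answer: 1545/2 ≈ 772.50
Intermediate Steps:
h = -2 (h = 2 - 1*4 = 2 - 4 = -2)
y(s) = -15
v(g) = -15
H(x) = -4 + x² (H(x) = x² - 4 = -4 + x²)
B = -15/2 (B = -(0 - 15)*(-2)/4 = -(-15)*(-2)/4 = -¼*30 = -15/2 ≈ -7.5000)
B*(-103 + H(2)) = -15*(-103 + (-4 + 2²))/2 = -15*(-103 + (-4 + 4))/2 = -15*(-103 + 0)/2 = -15/2*(-103) = 1545/2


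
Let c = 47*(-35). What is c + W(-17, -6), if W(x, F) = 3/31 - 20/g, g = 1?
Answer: -51612/31 ≈ -1664.9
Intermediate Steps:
W(x, F) = -617/31 (W(x, F) = 3/31 - 20/1 = 3*(1/31) - 20*1 = 3/31 - 20 = -617/31)
c = -1645
c + W(-17, -6) = -1645 - 617/31 = -51612/31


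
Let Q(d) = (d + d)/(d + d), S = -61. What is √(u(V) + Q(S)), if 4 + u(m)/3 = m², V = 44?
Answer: √5797 ≈ 76.138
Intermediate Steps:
Q(d) = 1 (Q(d) = (2*d)/((2*d)) = (2*d)*(1/(2*d)) = 1)
u(m) = -12 + 3*m²
√(u(V) + Q(S)) = √((-12 + 3*44²) + 1) = √((-12 + 3*1936) + 1) = √((-12 + 5808) + 1) = √(5796 + 1) = √5797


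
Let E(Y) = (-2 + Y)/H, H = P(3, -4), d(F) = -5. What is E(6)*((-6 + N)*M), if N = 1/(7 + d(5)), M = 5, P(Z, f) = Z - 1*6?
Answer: 110/3 ≈ 36.667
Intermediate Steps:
P(Z, f) = -6 + Z (P(Z, f) = Z - 6 = -6 + Z)
N = 1/2 (N = 1/(7 - 5) = 1/2 ≈ 0.50000)
H = -3 (H = -6 + 3 = -3)
E(Y) = 2/3 - Y/3 (E(Y) = (-2 + Y)/(-3) = (-2 + Y)*(-1/3) = 2/3 - Y/3)
E(6)*((-6 + N)*M) = (2/3 - 1/3*6)*((-6 + 1/2)*5) = (2/3 - 2)*(-11/2*5) = -4/3*(-55/2) = 110/3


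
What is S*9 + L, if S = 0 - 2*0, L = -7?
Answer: -7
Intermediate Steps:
S = 0 (S = 0 + 0 = 0)
S*9 + L = 0*9 - 7 = 0 - 7 = -7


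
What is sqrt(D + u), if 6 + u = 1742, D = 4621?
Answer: sqrt(6357) ≈ 79.731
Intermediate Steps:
u = 1736 (u = -6 + 1742 = 1736)
sqrt(D + u) = sqrt(4621 + 1736) = sqrt(6357)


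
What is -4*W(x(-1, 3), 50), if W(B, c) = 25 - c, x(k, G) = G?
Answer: 100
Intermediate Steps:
-4*W(x(-1, 3), 50) = -4*(25 - 1*50) = -4*(25 - 50) = -4*(-25) = 100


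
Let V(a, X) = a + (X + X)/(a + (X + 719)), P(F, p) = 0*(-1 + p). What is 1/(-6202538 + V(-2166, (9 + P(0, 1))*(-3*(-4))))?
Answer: -1339/8308098872 ≈ -1.6117e-7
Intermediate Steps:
P(F, p) = 0
V(a, X) = a + 2*X/(719 + X + a) (V(a, X) = a + (2*X)/(a + (719 + X)) = a + (2*X)/(719 + X + a) = a + 2*X/(719 + X + a))
1/(-6202538 + V(-2166, (9 + P(0, 1))*(-3*(-4)))) = 1/(-6202538 + ((-2166)**2 + 2*((9 + 0)*(-3*(-4))) + 719*(-2166) + ((9 + 0)*(-3*(-4)))*(-2166))/(719 + (9 + 0)*(-3*(-4)) - 2166)) = 1/(-6202538 + (4691556 + 2*(9*12) - 1557354 + (9*12)*(-2166))/(719 + 9*12 - 2166)) = 1/(-6202538 + (4691556 + 2*108 - 1557354 + 108*(-2166))/(719 + 108 - 2166)) = 1/(-6202538 + (4691556 + 216 - 1557354 - 233928)/(-1339)) = 1/(-6202538 - 1/1339*2900490) = 1/(-6202538 - 2900490/1339) = 1/(-8308098872/1339) = -1339/8308098872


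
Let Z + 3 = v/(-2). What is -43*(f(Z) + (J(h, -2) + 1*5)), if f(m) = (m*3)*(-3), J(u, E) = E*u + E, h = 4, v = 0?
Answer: -946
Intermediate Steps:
J(u, E) = E + E*u
Z = -3 (Z = -3 + 0/(-2) = -3 + 0*(-½) = -3 + 0 = -3)
f(m) = -9*m (f(m) = (3*m)*(-3) = -9*m)
-43*(f(Z) + (J(h, -2) + 1*5)) = -43*(-9*(-3) + (-2*(1 + 4) + 1*5)) = -43*(27 + (-2*5 + 5)) = -43*(27 + (-10 + 5)) = -43*(27 - 5) = -43*22 = -946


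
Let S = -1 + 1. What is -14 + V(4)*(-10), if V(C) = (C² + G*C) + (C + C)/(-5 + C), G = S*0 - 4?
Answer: 66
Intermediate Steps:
S = 0
G = -4 (G = 0*0 - 4 = 0 - 4 = -4)
V(C) = C² - 4*C + 2*C/(-5 + C) (V(C) = (C² - 4*C) + (C + C)/(-5 + C) = (C² - 4*C) + (2*C)/(-5 + C) = (C² - 4*C) + 2*C/(-5 + C) = C² - 4*C + 2*C/(-5 + C))
-14 + V(4)*(-10) = -14 + (4*(22 + 4² - 9*4)/(-5 + 4))*(-10) = -14 + (4*(22 + 16 - 36)/(-1))*(-10) = -14 + (4*(-1)*2)*(-10) = -14 - 8*(-10) = -14 + 80 = 66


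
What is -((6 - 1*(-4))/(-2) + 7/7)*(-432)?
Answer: -1728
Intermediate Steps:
-((6 - 1*(-4))/(-2) + 7/7)*(-432) = -((6 + 4)*(-½) + 7*(⅐))*(-432) = -(10*(-½) + 1)*(-432) = -(-5 + 1)*(-432) = -1*(-4)*(-432) = 4*(-432) = -1728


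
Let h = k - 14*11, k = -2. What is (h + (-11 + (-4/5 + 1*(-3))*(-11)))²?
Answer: 391876/25 ≈ 15675.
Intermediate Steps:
h = -156 (h = -2 - 14*11 = -2 - 154 = -156)
(h + (-11 + (-4/5 + 1*(-3))*(-11)))² = (-156 + (-11 + (-4/5 + 1*(-3))*(-11)))² = (-156 + (-11 + (-4*⅕ - 3)*(-11)))² = (-156 + (-11 + (-⅘ - 3)*(-11)))² = (-156 + (-11 - 19/5*(-11)))² = (-156 + (-11 + 209/5))² = (-156 + 154/5)² = (-626/5)² = 391876/25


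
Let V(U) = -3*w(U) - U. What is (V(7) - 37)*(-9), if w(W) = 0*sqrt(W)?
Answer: 396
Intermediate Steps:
w(W) = 0
V(U) = -U (V(U) = -3*0 - U = 0 - U = -U)
(V(7) - 37)*(-9) = (-1*7 - 37)*(-9) = (-7 - 37)*(-9) = -44*(-9) = 396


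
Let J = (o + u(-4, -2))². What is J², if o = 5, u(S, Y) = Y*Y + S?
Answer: 625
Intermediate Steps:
u(S, Y) = S + Y² (u(S, Y) = Y² + S = S + Y²)
J = 25 (J = (5 + (-4 + (-2)²))² = (5 + (-4 + 4))² = (5 + 0)² = 5² = 25)
J² = 25² = 625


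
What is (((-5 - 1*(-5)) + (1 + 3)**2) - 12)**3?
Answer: 64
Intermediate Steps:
(((-5 - 1*(-5)) + (1 + 3)**2) - 12)**3 = (((-5 + 5) + 4**2) - 12)**3 = ((0 + 16) - 12)**3 = (16 - 12)**3 = 4**3 = 64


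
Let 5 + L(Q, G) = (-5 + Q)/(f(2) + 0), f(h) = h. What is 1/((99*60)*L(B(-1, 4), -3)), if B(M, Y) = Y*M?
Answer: -1/56430 ≈ -1.7721e-5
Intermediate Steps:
B(M, Y) = M*Y
L(Q, G) = -15/2 + Q/2 (L(Q, G) = -5 + (-5 + Q)/(2 + 0) = -5 + (-5 + Q)/2 = -5 + (-5 + Q)*(1/2) = -5 + (-5/2 + Q/2) = -15/2 + Q/2)
1/((99*60)*L(B(-1, 4), -3)) = 1/((99*60)*(-15/2 + (-1*4)/2)) = 1/(5940*(-15/2 + (1/2)*(-4))) = 1/(5940*(-15/2 - 2)) = 1/(5940*(-19/2)) = 1/(-56430) = -1/56430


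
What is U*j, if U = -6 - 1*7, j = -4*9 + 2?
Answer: 442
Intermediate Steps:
j = -34 (j = -36 + 2 = -34)
U = -13 (U = -6 - 7 = -13)
U*j = -13*(-34) = 442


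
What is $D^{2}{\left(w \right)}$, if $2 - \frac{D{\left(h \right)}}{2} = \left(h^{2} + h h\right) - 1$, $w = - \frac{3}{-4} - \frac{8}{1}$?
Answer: $\frac{667489}{16} \approx 41718.0$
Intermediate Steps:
$w = - \frac{29}{4}$ ($w = \left(-3\right) \left(- \frac{1}{4}\right) - 8 = \frac{3}{4} - 8 = - \frac{29}{4} \approx -7.25$)
$D{\left(h \right)} = 6 - 4 h^{2}$ ($D{\left(h \right)} = 4 - 2 \left(\left(h^{2} + h h\right) - 1\right) = 4 - 2 \left(\left(h^{2} + h^{2}\right) - 1\right) = 4 - 2 \left(2 h^{2} - 1\right) = 4 - 2 \left(-1 + 2 h^{2}\right) = 4 - \left(-2 + 4 h^{2}\right) = 6 - 4 h^{2}$)
$D^{2}{\left(w \right)} = \left(6 - 4 \left(- \frac{29}{4}\right)^{2}\right)^{2} = \left(6 - \frac{841}{4}\right)^{2} = \left(- \frac{817}{4}\right)^{2} = \frac{667489}{16}$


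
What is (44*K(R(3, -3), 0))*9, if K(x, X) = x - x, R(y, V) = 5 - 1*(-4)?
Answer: 0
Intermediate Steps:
R(y, V) = 9 (R(y, V) = 5 + 4 = 9)
K(x, X) = 0
(44*K(R(3, -3), 0))*9 = (44*0)*9 = 0*9 = 0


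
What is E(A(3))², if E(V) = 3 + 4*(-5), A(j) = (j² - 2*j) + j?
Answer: 289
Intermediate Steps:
A(j) = j² - j
E(V) = -17 (E(V) = 3 - 20 = -17)
E(A(3))² = (-17)² = 289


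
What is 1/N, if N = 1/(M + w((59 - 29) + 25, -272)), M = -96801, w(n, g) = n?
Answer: -96746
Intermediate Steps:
N = -1/96746 (N = 1/(-96801 + ((59 - 29) + 25)) = 1/(-96801 + (30 + 25)) = 1/(-96801 + 55) = 1/(-96746) = -1/96746 ≈ -1.0336e-5)
1/N = 1/(-1/96746) = -96746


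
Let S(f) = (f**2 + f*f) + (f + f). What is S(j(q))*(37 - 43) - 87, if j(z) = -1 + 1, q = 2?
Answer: -87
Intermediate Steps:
j(z) = 0
S(f) = 2*f + 2*f**2 (S(f) = (f**2 + f**2) + 2*f = 2*f**2 + 2*f = 2*f + 2*f**2)
S(j(q))*(37 - 43) - 87 = (2*0*(1 + 0))*(37 - 43) - 87 = (2*0*1)*(-6) - 87 = 0*(-6) - 87 = 0 - 87 = -87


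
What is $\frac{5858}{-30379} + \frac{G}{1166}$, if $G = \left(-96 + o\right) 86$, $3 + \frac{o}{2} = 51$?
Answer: $- \frac{5858}{30379} \approx -0.19283$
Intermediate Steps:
$o = 96$ ($o = -6 + 2 \cdot 51 = -6 + 102 = 96$)
$G = 0$ ($G = \left(-96 + 96\right) 86 = 0 \cdot 86 = 0$)
$\frac{5858}{-30379} + \frac{G}{1166} = \frac{5858}{-30379} + \frac{0}{1166} = 5858 \left(- \frac{1}{30379}\right) + 0 \cdot \frac{1}{1166} = - \frac{5858}{30379} + 0 = - \frac{5858}{30379}$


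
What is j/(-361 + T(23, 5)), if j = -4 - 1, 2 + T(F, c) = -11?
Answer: 5/374 ≈ 0.013369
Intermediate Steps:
T(F, c) = -13 (T(F, c) = -2 - 11 = -13)
j = -5
j/(-361 + T(23, 5)) = -5/(-361 - 13) = -5/(-374) = -5*(-1/374) = 5/374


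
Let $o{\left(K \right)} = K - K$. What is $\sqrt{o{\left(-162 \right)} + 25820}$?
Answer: $2 \sqrt{6455} \approx 160.69$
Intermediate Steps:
$o{\left(K \right)} = 0$
$\sqrt{o{\left(-162 \right)} + 25820} = \sqrt{0 + 25820} = \sqrt{25820} = 2 \sqrt{6455}$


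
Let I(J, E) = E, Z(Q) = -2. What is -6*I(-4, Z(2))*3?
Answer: 36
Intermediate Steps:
-6*I(-4, Z(2))*3 = -6*(-2)*3 = 12*3 = 36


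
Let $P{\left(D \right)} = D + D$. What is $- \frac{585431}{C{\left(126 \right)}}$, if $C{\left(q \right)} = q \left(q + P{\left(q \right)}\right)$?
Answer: $- \frac{83633}{6804} \approx -12.292$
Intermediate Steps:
$P{\left(D \right)} = 2 D$
$C{\left(q \right)} = 3 q^{2}$ ($C{\left(q \right)} = q \left(q + 2 q\right) = q 3 q = 3 q^{2}$)
$- \frac{585431}{C{\left(126 \right)}} = - \frac{585431}{3 \cdot 126^{2}} = - \frac{585431}{3 \cdot 15876} = - \frac{585431}{47628} = \left(-585431\right) \frac{1}{47628} = - \frac{83633}{6804}$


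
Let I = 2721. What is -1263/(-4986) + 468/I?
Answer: 641119/1507434 ≈ 0.42530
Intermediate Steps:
-1263/(-4986) + 468/I = -1263/(-4986) + 468/2721 = -1263*(-1/4986) + 468*(1/2721) = 421/1662 + 156/907 = 641119/1507434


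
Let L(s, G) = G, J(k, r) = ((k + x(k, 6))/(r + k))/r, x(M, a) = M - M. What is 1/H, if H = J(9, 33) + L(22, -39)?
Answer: -154/6005 ≈ -0.025645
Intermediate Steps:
x(M, a) = 0
J(k, r) = k/(r*(k + r)) (J(k, r) = ((k + 0)/(r + k))/r = (k/(k + r))/r = k/(r*(k + r)))
H = -6005/154 (H = 9/(33*(9 + 33)) - 39 = 9*(1/33)/42 - 39 = 9*(1/33)*(1/42) - 39 = 1/154 - 39 = -6005/154 ≈ -38.994)
1/H = 1/(-6005/154) = -154/6005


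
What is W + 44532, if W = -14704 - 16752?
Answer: 13076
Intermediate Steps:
W = -31456
W + 44532 = -31456 + 44532 = 13076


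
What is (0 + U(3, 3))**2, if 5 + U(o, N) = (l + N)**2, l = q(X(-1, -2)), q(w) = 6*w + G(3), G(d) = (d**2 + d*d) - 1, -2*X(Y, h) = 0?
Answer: 156025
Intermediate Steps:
X(Y, h) = 0 (X(Y, h) = -1/2*0 = 0)
G(d) = -1 + 2*d**2 (G(d) = (d**2 + d**2) - 1 = 2*d**2 - 1 = -1 + 2*d**2)
q(w) = 17 + 6*w (q(w) = 6*w + (-1 + 2*3**2) = 6*w + (-1 + 2*9) = 6*w + (-1 + 18) = 6*w + 17 = 17 + 6*w)
l = 17 (l = 17 + 6*0 = 17 + 0 = 17)
U(o, N) = -5 + (17 + N)**2
(0 + U(3, 3))**2 = (0 + (-5 + (17 + 3)**2))**2 = (0 + (-5 + 20**2))**2 = (0 + (-5 + 400))**2 = (0 + 395)**2 = 395**2 = 156025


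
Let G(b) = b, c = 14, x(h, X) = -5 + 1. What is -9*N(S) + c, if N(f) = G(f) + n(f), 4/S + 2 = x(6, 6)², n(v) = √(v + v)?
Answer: 80/7 - 18*√7/7 ≈ 4.6252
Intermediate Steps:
x(h, X) = -4
n(v) = √2*√v (n(v) = √(2*v) = √2*√v)
S = 2/7 (S = 4/(-2 + (-4)²) = 4/(-2 + 16) = 4/14 = 4*(1/14) = 2/7 ≈ 0.28571)
N(f) = f + √2*√f
-9*N(S) + c = -9*(2/7 + √2*√(2/7)) + 14 = -9*(2/7 + √2*(√14/7)) + 14 = -9*(2/7 + 2*√7/7) + 14 = (-18/7 - 18*√7/7) + 14 = 80/7 - 18*√7/7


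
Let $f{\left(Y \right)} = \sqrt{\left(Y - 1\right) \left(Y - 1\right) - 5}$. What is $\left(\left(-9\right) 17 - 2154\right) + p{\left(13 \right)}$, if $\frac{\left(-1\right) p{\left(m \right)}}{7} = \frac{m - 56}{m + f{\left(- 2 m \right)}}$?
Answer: $- \frac{1284298}{555} + \frac{602 \sqrt{181}}{555} \approx -2299.5$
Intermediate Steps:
$f{\left(Y \right)} = \sqrt{-5 + \left(-1 + Y\right)^{2}}$ ($f{\left(Y \right)} = \sqrt{\left(-1 + Y\right) \left(-1 + Y\right) - 5} = \sqrt{\left(-1 + Y\right)^{2} - 5} = \sqrt{-5 + \left(-1 + Y\right)^{2}}$)
$p{\left(m \right)} = - \frac{7 \left(-56 + m\right)}{m + \sqrt{-5 + \left(-1 - 2 m\right)^{2}}}$ ($p{\left(m \right)} = - 7 \frac{m - 56}{m + \sqrt{-5 + \left(-1 - 2 m\right)^{2}}} = - 7 \frac{-56 + m}{m + \sqrt{-5 + \left(-1 - 2 m\right)^{2}}} = - \frac{7 \left(-56 + m\right)}{m + \sqrt{-5 + \left(-1 - 2 m\right)^{2}}}$)
$\left(\left(-9\right) 17 - 2154\right) + p{\left(13 \right)} = \left(\left(-9\right) 17 - 2154\right) + \frac{7 \left(56 - 13\right)}{13 + \sqrt{-5 + \left(1 + 2 \cdot 13\right)^{2}}} = \left(-153 - 2154\right) + \frac{7 \left(56 - 13\right)}{13 + \sqrt{-5 + \left(1 + 26\right)^{2}}} = -2307 + 7 \frac{1}{13 + \sqrt{-5 + 27^{2}}} \cdot 43 = -2307 + 7 \frac{1}{13 + \sqrt{-5 + 729}} \cdot 43 = -2307 + 7 \frac{1}{13 + \sqrt{724}} \cdot 43 = -2307 + 7 \frac{1}{13 + 2 \sqrt{181}} \cdot 43 = -2307 + \frac{301}{13 + 2 \sqrt{181}}$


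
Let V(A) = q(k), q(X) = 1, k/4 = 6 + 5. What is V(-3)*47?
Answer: 47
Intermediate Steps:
k = 44 (k = 4*(6 + 5) = 4*11 = 44)
V(A) = 1
V(-3)*47 = 1*47 = 47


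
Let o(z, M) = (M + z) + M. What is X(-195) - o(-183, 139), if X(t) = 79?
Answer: -16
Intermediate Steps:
o(z, M) = z + 2*M
X(-195) - o(-183, 139) = 79 - (-183 + 2*139) = 79 - (-183 + 278) = 79 - 1*95 = 79 - 95 = -16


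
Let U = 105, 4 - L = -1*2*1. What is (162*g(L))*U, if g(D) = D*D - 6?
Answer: 510300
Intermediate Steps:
L = 6 (L = 4 - (-1*2) = 4 - (-2) = 4 - 1*(-2) = 4 + 2 = 6)
g(D) = -6 + D² (g(D) = D² - 6 = -6 + D²)
(162*g(L))*U = (162*(-6 + 6²))*105 = (162*(-6 + 36))*105 = (162*30)*105 = 4860*105 = 510300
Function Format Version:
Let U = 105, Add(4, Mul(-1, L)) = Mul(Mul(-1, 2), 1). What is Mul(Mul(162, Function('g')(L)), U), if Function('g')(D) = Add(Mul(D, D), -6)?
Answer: 510300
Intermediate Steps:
L = 6 (L = Add(4, Mul(-1, Mul(Mul(-1, 2), 1))) = Add(4, Mul(-1, Mul(-2, 1))) = Add(4, Mul(-1, -2)) = Add(4, 2) = 6)
Function('g')(D) = Add(-6, Pow(D, 2)) (Function('g')(D) = Add(Pow(D, 2), -6) = Add(-6, Pow(D, 2)))
Mul(Mul(162, Function('g')(L)), U) = Mul(Mul(162, Add(-6, Pow(6, 2))), 105) = Mul(Mul(162, Add(-6, 36)), 105) = Mul(Mul(162, 30), 105) = Mul(4860, 105) = 510300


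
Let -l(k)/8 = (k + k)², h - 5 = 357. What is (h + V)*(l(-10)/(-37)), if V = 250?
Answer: 1958400/37 ≈ 52930.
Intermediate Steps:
h = 362 (h = 5 + 357 = 362)
l(k) = -32*k² (l(k) = -8*(k + k)² = -8*4*k² = -32*k²)
(h + V)*(l(-10)/(-37)) = (362 + 250)*(-32*(-10)²/(-37)) = 612*(-32*100*(-1/37)) = 612*(-3200*(-1/37)) = 612*(3200/37) = 1958400/37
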